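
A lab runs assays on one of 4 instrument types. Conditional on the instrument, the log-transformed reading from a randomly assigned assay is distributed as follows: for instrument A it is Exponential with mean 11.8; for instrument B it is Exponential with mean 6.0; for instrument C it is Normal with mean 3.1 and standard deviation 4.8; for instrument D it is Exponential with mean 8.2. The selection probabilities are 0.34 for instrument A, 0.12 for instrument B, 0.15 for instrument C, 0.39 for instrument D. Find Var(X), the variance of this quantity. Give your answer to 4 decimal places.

90.1919

Per component, A: μ=11.8, E[X²]=278.48; B: μ=6, E[X²]=72; C: μ=3.1, E[X²]=32.65; D: μ=8.2, E[X²]=134.48.
E[X] = 0.34·11.8 + 0.12·6 + 0.15·3.1 + 0.39·8.2 = 8.395.
E[X²] = 0.34·278.48 + 0.12·72 + 0.15·32.65 + 0.39·134.48 = 160.668.
Var(X) = E[X²] − (E[X])² = 160.668 − 70.476 = 90.1919.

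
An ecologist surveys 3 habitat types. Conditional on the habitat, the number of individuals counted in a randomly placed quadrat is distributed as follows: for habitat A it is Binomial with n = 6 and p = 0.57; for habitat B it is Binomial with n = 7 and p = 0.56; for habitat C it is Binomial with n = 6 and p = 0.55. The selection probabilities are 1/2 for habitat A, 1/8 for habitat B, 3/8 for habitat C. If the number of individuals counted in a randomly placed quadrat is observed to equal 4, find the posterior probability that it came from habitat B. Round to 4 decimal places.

0.1276

Likelihoods P(X=4 | ·): A: 0.292771; B: 0.29321; C: 0.27795.
Posterior ∝ prior × likelihood. Numerator for B: 0.125·0.29321 = 0.0366512.
Normalizing constant: 0.5·0.292771 + 0.125·0.29321 + 0.375·0.27795 = 0.287268.
P(B | observation) = 0.0366512 / 0.287268 = 0.127585.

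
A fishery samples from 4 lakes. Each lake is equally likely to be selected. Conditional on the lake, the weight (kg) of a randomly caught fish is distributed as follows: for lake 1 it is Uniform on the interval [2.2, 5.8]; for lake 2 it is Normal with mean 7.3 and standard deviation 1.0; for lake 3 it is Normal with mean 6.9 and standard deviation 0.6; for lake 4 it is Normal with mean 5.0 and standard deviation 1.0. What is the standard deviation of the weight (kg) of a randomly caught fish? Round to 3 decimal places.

Per component, 1: μ=4, E[X²]=17.08; 2: μ=7.3, E[X²]=54.29; 3: μ=6.9, E[X²]=47.97; 4: μ=5, E[X²]=26.
E[X] = 0.25·4 + 0.25·7.3 + 0.25·6.9 + 0.25·5 = 5.8.
E[X²] = 0.25·17.08 + 0.25·54.29 + 0.25·47.97 + 0.25·26 = 36.335.
Var(X) = E[X²] − (E[X])² = 36.335 − 33.64 = 2.695.
SD(X) = √2.695 = 1.64165.

1.642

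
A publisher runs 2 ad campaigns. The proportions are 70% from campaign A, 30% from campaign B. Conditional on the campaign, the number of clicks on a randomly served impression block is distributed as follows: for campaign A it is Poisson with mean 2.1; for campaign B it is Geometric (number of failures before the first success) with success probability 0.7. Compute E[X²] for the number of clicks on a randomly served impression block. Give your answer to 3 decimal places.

For each component E[X²] = Var + (mean)², giving A: 6.51; B: 0.795918.
Overall E[X²] = 0.7·6.51 + 0.3·0.795918 = 4.79578.

4.796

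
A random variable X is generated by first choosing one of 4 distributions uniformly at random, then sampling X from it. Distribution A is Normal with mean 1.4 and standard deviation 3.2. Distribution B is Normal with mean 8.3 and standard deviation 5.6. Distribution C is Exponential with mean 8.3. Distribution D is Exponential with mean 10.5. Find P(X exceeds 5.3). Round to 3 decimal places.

0.487

Conditional on each component, P(X > 5.3): A: 0.11147; B: 0.703922; C: 0.528055; D: 0.603649.
By total probability, P(X > 5.3) = 0.25·0.11147 + 0.25·0.703922 + 0.25·0.528055 + 0.25·0.603649 = 0.486774.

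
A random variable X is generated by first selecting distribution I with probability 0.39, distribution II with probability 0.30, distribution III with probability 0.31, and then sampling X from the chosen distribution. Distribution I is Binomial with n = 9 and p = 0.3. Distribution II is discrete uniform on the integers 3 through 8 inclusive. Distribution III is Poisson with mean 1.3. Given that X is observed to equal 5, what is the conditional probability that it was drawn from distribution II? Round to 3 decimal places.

Likelihoods P(X=5 | ·): I: 0.0735138; II: 0.166667; III: 0.00843243.
Posterior ∝ prior × likelihood. Numerator for II: 0.3·0.166667 = 0.05.
Normalizing constant: 0.39·0.0735138 + 0.3·0.166667 + 0.31·0.00843243 = 0.0812844.
P(II | observation) = 0.05 / 0.0812844 = 0.615124.

0.615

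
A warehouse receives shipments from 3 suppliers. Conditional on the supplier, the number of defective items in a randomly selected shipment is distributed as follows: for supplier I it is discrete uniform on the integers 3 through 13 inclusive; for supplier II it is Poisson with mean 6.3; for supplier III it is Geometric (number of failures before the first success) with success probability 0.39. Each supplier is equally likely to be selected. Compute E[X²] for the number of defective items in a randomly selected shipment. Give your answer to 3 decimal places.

42.149

For each component E[X²] = Var + (mean)², giving I: 74; II: 45.99; III: 6.45694.
Overall E[X²] = 0.333333·74 + 0.333333·45.99 + 0.333333·6.45694 = 42.149.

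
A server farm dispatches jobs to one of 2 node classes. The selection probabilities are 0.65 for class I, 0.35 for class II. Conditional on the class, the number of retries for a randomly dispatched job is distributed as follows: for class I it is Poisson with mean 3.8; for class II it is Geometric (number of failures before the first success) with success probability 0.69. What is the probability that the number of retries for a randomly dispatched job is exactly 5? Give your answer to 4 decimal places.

0.0967

Conditional on each class, P(X = 5): I: 0.147713; II: 0.00197541.
By total probability, P(X = 5) = 0.65·0.147713 + 0.35·0.00197541 = 0.0967046.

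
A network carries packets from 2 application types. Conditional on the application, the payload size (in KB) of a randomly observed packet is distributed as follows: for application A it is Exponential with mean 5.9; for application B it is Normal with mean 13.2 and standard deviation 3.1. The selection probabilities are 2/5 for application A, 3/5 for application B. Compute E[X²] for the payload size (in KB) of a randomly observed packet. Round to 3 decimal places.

138.158

For each component E[X²] = Var + (mean)², giving A: 69.62; B: 183.85.
Overall E[X²] = 0.4·69.62 + 0.6·183.85 = 138.158.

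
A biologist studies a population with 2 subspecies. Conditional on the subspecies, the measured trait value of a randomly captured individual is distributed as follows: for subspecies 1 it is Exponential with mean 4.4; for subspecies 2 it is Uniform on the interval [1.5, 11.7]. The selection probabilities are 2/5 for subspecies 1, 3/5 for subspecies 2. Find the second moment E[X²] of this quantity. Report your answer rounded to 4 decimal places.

For each component E[X²] = Var + (mean)², giving 1: 38.72; 2: 52.23.
Overall E[X²] = 0.4·38.72 + 0.6·52.23 = 46.826.

46.8260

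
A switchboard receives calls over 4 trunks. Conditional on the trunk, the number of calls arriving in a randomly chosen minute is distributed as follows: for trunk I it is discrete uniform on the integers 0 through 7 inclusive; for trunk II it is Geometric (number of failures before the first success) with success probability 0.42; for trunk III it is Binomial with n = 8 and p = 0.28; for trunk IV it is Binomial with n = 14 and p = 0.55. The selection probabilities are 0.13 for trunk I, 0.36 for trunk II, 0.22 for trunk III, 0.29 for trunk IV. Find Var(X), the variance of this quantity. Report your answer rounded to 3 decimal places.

Per component, I: μ=3.5, E[X²]=17.5; II: μ=1.38095, E[X²]=5.19501; III: μ=2.24, E[X²]=6.6304; IV: μ=7.7, E[X²]=62.755.
E[X] = 0.13·3.5 + 0.36·1.38095 + 0.22·2.24 + 0.29·7.7 = 3.67794.
E[X²] = 0.13·17.5 + 0.36·5.19501 + 0.22·6.6304 + 0.29·62.755 = 23.8028.
Var(X) = E[X²] − (E[X])² = 23.8028 − 13.5273 = 10.2756.

10.276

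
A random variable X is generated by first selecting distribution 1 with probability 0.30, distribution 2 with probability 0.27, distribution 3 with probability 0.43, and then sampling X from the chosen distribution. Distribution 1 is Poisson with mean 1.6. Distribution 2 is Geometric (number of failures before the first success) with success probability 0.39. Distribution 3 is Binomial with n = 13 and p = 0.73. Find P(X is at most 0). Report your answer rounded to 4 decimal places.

Conditional on each component, P(X ≤ 0): 1: 0.201897; 2: 0.39; 3: 4.05256e-08.
By total probability, P(X ≤ 0) = 0.3·0.201897 + 0.27·0.39 + 0.43·4.05256e-08 = 0.165869.

0.1659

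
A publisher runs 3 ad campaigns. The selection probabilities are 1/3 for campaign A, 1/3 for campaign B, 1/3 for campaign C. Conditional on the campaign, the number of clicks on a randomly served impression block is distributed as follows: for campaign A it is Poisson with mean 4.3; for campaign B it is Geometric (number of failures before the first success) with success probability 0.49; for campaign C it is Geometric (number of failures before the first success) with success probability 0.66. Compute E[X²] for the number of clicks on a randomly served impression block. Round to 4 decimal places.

9.0144

For each component E[X²] = Var + (mean)², giving A: 22.79; B: 3.20741; C: 1.04591.
Overall E[X²] = 0.333333·22.79 + 0.333333·3.20741 + 0.333333·1.04591 = 9.01444.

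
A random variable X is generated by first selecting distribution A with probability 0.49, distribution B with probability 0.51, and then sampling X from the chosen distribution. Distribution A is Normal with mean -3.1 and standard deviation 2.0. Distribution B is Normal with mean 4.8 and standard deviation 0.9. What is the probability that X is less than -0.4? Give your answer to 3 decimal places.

Conditional on each component, P(X < -0.4): A: 0.911492; B: 3.78468e-09.
By total probability, P(X < -0.4) = 0.49·0.911492 + 0.51·3.78468e-09 = 0.446631.

0.447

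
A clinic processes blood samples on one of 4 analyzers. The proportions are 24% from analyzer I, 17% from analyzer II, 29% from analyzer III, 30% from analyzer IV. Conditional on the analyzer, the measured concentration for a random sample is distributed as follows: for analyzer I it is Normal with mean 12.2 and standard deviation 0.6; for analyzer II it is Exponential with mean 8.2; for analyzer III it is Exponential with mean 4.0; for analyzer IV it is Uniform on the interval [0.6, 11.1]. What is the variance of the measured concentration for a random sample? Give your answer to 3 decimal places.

28.598

Per component, I: μ=12.2, E[X²]=149.2; II: μ=8.2, E[X²]=134.48; III: μ=4, E[X²]=32; IV: μ=5.85, E[X²]=43.41.
E[X] = 0.24·12.2 + 0.17·8.2 + 0.29·4 + 0.3·5.85 = 7.237.
E[X²] = 0.24·149.2 + 0.17·134.48 + 0.29·32 + 0.3·43.41 = 80.9726.
Var(X) = E[X²] − (E[X])² = 80.9726 − 52.3742 = 28.5984.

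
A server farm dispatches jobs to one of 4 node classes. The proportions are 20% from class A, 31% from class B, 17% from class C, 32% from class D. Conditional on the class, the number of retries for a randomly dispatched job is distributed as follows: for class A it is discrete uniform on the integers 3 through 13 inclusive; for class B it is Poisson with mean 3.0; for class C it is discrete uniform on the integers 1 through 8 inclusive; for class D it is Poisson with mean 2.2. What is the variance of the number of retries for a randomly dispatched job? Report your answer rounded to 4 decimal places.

9.1158

Per component, A: μ=8, E[X²]=74; B: μ=3, E[X²]=12; C: μ=4.5, E[X²]=25.5; D: μ=2.2, E[X²]=7.04.
E[X] = 0.2·8 + 0.31·3 + 0.17·4.5 + 0.32·2.2 = 3.999.
E[X²] = 0.2·74 + 0.31·12 + 0.17·25.5 + 0.32·7.04 = 25.1078.
Var(X) = E[X²] − (E[X])² = 25.1078 − 15.992 = 9.1158.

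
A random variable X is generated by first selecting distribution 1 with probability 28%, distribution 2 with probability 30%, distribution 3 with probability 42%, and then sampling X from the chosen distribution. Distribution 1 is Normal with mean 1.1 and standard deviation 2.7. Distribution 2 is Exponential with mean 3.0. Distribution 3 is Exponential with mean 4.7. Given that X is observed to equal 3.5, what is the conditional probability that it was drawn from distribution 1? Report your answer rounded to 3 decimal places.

Likelihoods f(3.5 | ·): 1: 0.0995344; 2: 0.103801; 3: 0.10104.
Posterior ∝ prior × likelihood. Numerator for 1: 0.28·0.0995344 = 0.0278696.
Normalizing constant: 0.28·0.0995344 + 0.3·0.103801 + 0.42·0.10104 = 0.101447.
P(1 | observation) = 0.0278696 / 0.101447 = 0.274722.

0.275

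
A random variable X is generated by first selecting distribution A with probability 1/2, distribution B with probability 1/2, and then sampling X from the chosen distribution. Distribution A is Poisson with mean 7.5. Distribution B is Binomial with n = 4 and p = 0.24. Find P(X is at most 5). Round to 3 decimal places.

0.621

Conditional on each component, P(X ≤ 5): A: 0.241436; B: 1.
By total probability, P(X ≤ 5) = 0.5·0.241436 + 0.5·1 = 0.620718.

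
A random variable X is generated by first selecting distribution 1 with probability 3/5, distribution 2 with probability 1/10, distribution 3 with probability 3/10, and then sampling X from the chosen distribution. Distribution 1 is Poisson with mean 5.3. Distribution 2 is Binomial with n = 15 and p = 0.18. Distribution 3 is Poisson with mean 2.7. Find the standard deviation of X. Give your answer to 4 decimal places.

2.4153

Per component, 1: μ=5.3, E[X²]=33.39; 2: μ=2.7, E[X²]=9.504; 3: μ=2.7, E[X²]=9.99.
E[X] = 0.6·5.3 + 0.1·2.7 + 0.3·2.7 = 4.26.
E[X²] = 0.6·33.39 + 0.1·9.504 + 0.3·9.99 = 23.9814.
Var(X) = E[X²] − (E[X])² = 23.9814 − 18.1476 = 5.8338.
SD(X) = √5.8338 = 2.41533.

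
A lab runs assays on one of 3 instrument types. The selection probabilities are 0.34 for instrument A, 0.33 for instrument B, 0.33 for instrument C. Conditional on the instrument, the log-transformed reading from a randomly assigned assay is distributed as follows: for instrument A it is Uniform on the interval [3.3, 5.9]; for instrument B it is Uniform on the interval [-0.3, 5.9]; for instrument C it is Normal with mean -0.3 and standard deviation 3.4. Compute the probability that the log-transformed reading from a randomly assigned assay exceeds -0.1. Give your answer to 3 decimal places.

Conditional on each instrument, P(X > -0.1): A: 1; B: 0.967742; C: 0.476546.
By total probability, P(X > -0.1) = 0.34·1 + 0.33·0.967742 + 0.33·0.476546 = 0.816615.

0.817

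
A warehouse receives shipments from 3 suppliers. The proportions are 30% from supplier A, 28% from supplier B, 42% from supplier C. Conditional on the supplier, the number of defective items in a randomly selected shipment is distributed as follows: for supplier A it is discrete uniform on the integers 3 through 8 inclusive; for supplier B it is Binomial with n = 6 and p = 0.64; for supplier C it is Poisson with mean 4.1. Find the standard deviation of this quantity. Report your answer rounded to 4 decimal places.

Per component, A: μ=5.5, E[X²]=33.1667; B: μ=3.84, E[X²]=16.128; C: μ=4.1, E[X²]=20.91.
E[X] = 0.3·5.5 + 0.28·3.84 + 0.42·4.1 = 4.4472.
E[X²] = 0.3·33.1667 + 0.28·16.128 + 0.42·20.91 = 23.248.
Var(X) = E[X²] − (E[X])² = 23.248 − 19.7776 = 3.47045.
SD(X) = √3.47045 = 1.86291.

1.8629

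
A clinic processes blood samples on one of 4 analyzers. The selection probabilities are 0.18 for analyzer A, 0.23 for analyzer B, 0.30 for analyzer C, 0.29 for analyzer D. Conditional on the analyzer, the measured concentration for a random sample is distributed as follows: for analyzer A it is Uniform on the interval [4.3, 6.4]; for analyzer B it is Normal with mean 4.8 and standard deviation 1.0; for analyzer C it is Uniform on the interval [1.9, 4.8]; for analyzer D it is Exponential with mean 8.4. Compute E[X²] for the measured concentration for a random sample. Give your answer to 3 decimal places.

55.249

For each component E[X²] = Var + (mean)², giving A: 28.99; B: 24.04; C: 11.9233; D: 141.12.
Overall E[X²] = 0.18·28.99 + 0.23·24.04 + 0.3·11.9233 + 0.29·141.12 = 55.2492.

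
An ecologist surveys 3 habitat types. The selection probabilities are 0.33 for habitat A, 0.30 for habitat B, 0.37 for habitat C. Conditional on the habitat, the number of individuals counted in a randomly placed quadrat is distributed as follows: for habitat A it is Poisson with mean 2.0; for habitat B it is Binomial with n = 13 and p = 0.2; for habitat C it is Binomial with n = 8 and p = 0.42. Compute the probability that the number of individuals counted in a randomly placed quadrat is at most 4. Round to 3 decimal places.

Conditional on each habitat, P(X ≤ 4): A: 0.947347; B: 0.900869; C: 0.793836.
By total probability, P(X ≤ 4) = 0.33·0.947347 + 0.3·0.900869 + 0.37·0.793836 = 0.876605.

0.877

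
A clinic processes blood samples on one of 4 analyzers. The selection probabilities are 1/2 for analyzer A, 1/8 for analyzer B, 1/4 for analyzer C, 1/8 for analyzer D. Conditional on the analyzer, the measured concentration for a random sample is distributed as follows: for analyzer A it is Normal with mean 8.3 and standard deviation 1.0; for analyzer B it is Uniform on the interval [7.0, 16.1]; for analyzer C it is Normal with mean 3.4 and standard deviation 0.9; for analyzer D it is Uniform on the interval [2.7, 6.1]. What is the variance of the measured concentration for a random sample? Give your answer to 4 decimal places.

9.2033

Per component, A: μ=8.3, E[X²]=69.89; B: μ=11.55, E[X²]=140.303; C: μ=3.4, E[X²]=12.37; D: μ=4.4, E[X²]=20.3233.
E[X] = 0.5·8.3 + 0.125·11.55 + 0.25·3.4 + 0.125·4.4 = 6.99375.
E[X²] = 0.5·69.89 + 0.125·140.303 + 0.25·12.37 + 0.125·20.3233 = 58.1158.
Var(X) = E[X²] − (E[X])² = 58.1158 − 48.9125 = 9.20329.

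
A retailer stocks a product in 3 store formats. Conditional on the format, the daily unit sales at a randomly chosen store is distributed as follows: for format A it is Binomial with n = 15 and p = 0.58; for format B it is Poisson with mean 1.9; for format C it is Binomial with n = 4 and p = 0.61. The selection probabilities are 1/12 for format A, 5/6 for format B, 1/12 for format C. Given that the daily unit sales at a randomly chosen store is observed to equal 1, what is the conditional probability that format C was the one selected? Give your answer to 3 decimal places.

0.048

Likelihoods P(X=1 | ·): A: 4.62391e-05; B: 0.28418; C: 0.144738.
Posterior ∝ prior × likelihood. Numerator for C: 0.0833333·0.144738 = 0.0120615.
Normalizing constant: 0.0833333·4.62391e-05 + 0.833333·0.28418 + 0.0833333·0.144738 = 0.248882.
P(C | observation) = 0.0120615 / 0.248882 = 0.0484628.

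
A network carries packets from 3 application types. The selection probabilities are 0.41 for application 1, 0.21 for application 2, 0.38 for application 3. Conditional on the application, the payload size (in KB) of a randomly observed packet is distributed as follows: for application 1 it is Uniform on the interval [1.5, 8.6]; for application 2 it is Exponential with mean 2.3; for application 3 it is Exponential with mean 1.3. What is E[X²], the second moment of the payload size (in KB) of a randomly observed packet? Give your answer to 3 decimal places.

15.685

For each component E[X²] = Var + (mean)², giving 1: 29.7033; 2: 10.58; 3: 3.38.
Overall E[X²] = 0.41·29.7033 + 0.21·10.58 + 0.38·3.38 = 15.6846.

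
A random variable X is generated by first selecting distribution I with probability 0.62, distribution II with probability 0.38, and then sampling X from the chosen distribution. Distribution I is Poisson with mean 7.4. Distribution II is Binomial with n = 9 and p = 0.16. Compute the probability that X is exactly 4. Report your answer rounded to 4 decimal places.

0.0605

Conditional on each component, P(X = 4): I: 0.0763724; II: 0.034534.
By total probability, P(X = 4) = 0.62·0.0763724 + 0.38·0.034534 = 0.0604738.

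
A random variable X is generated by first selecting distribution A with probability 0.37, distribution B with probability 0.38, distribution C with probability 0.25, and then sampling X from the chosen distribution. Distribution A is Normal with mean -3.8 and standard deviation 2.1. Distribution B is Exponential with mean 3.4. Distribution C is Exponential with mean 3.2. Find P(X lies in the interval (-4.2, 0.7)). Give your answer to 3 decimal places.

Conditional on each component, P(-4.2 < X < 0.7): A: 0.55947; B: 0.186071; C: 0.196477.
By total probability, P(-4.2 < X < 0.7) = 0.37·0.55947 + 0.38·0.186071 + 0.25·0.196477 = 0.32683.

0.327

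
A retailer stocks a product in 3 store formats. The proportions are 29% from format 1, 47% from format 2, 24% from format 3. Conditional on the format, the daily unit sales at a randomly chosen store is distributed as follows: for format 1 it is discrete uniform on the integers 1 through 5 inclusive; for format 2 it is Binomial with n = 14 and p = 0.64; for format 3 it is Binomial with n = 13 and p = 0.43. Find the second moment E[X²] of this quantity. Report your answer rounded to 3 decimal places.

For each component E[X²] = Var + (mean)², giving 1: 11; 2: 83.5072; 3: 34.4344.
Overall E[X²] = 0.29·11 + 0.47·83.5072 + 0.24·34.4344 = 50.7026.

50.703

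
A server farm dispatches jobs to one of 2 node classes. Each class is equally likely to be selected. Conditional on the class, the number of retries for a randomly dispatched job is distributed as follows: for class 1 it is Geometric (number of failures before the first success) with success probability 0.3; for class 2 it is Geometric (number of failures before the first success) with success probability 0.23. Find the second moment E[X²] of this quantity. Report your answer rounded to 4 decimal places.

For each component E[X²] = Var + (mean)², giving 1: 13.2222; 2: 25.7637.
Overall E[X²] = 0.5·13.2222 + 0.5·25.7637 = 19.493.

19.4930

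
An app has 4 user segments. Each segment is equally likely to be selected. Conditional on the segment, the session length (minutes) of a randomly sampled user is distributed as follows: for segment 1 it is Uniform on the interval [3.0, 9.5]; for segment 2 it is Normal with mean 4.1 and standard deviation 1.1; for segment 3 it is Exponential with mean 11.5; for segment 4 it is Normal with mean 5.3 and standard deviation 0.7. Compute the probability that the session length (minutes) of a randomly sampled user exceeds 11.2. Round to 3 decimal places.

0.094

Conditional on each segment, P(X > 11.2): 1: 0; 2: 5.42721e-11; 3: 0.377603; 4: 0.
By total probability, P(X > 11.2) = 0.25·0 + 0.25·5.42721e-11 + 0.25·0.377603 + 0.25·0 = 0.0944006.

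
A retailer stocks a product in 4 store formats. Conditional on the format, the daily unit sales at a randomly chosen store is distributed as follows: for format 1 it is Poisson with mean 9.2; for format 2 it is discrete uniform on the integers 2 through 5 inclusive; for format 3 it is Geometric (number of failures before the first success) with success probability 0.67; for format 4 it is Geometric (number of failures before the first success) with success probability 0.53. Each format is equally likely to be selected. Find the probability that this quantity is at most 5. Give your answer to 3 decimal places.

Conditional on each format, P(X ≤ 5): 1: 0.104074; 2: 1; 3: 0.998709; 4: 0.989221.
By total probability, P(X ≤ 5) = 0.25·0.104074 + 0.25·1 + 0.25·0.998709 + 0.25·0.989221 = 0.773001.

0.773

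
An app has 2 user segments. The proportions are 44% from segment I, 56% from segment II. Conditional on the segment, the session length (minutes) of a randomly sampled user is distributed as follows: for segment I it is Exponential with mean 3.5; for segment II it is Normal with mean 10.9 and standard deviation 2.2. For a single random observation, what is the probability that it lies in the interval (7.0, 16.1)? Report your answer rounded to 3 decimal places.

0.589

Conditional on each segment, P(7.0 < X < 16.1): I: 0.125283; II: 0.952815.
By total probability, P(7.0 < X < 16.1) = 0.44·0.125283 + 0.56·0.952815 = 0.588701.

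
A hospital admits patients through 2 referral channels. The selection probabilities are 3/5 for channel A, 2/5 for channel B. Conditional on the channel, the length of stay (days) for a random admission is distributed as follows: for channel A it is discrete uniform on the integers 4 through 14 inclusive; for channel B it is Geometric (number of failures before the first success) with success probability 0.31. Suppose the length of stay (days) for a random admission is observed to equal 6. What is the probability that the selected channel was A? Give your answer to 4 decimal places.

Likelihoods P(X=6 | ·): A: 0.0909091; B: 0.0334546.
Posterior ∝ prior × likelihood. Numerator for A: 0.6·0.0909091 = 0.0545455.
Normalizing constant: 0.6·0.0909091 + 0.4·0.0334546 = 0.0679273.
P(A | observation) = 0.0545455 / 0.0679273 = 0.802997.

0.8030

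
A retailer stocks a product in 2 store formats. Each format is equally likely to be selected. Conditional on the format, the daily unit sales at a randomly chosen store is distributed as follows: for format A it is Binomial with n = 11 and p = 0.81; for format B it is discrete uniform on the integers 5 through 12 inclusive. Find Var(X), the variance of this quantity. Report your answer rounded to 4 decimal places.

Per component, A: μ=8.91, E[X²]=81.081; B: μ=8.5, E[X²]=77.5.
E[X] = 0.5·8.91 + 0.5·8.5 = 8.705.
E[X²] = 0.5·81.081 + 0.5·77.5 = 79.2905.
Var(X) = E[X²] − (E[X])² = 79.2905 − 75.777 = 3.51348.

3.5135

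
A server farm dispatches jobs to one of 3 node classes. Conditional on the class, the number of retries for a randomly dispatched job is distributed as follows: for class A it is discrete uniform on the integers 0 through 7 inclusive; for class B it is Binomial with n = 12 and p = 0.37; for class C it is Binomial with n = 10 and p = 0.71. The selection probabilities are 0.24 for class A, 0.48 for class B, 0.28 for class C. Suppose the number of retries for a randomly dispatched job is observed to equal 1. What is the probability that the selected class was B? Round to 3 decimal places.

0.306

Likelihoods P(X=1 | ·): A: 0.125; B: 0.0275505; C: 0.000103001.
Posterior ∝ prior × likelihood. Numerator for B: 0.48·0.0275505 = 0.0132242.
Normalizing constant: 0.24·0.125 + 0.48·0.0275505 + 0.28·0.000103001 = 0.0432531.
P(B | observation) = 0.0132242 / 0.0432531 = 0.305741.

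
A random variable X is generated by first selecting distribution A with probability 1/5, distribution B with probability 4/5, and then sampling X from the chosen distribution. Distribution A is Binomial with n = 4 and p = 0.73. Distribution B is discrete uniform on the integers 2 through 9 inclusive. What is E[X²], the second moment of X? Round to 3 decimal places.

30.263

For each component E[X²] = Var + (mean)², giving A: 9.3148; B: 35.5.
Overall E[X²] = 0.2·9.3148 + 0.8·35.5 = 30.263.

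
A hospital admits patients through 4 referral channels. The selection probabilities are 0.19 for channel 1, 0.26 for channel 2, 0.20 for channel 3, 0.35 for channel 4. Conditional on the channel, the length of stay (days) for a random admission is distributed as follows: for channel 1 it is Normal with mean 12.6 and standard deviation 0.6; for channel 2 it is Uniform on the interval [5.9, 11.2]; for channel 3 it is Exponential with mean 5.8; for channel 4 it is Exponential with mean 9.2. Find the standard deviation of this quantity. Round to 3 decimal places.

Per component, 1: μ=12.6, E[X²]=159.12; 2: μ=8.55, E[X²]=75.4433; 3: μ=5.8, E[X²]=67.28; 4: μ=9.2, E[X²]=169.28.
E[X] = 0.19·12.6 + 0.26·8.55 + 0.2·5.8 + 0.35·9.2 = 8.997.
E[X²] = 0.19·159.12 + 0.26·75.4433 + 0.2·67.28 + 0.35·169.28 = 122.552.
Var(X) = E[X²] − (E[X])² = 122.552 − 80.946 = 41.6061.
SD(X) = √41.6061 = 6.45028.

6.450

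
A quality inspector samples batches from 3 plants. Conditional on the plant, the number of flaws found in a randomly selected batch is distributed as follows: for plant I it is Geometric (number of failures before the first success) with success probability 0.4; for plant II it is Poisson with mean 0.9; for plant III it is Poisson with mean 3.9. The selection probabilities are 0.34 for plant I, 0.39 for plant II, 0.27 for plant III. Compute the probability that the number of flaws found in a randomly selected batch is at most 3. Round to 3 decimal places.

Conditional on each plant, P(X ≤ 3): I: 0.8704; II: 0.986541; III: 0.453247.
By total probability, P(X ≤ 3) = 0.34·0.8704 + 0.39·0.986541 + 0.27·0.453247 = 0.803064.

0.803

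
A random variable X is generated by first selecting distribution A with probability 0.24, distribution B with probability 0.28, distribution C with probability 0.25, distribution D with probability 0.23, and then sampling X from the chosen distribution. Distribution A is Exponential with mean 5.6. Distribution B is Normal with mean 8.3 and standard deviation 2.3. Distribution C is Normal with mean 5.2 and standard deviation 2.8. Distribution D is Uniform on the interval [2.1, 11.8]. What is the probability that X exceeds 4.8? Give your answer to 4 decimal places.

0.6691

Conditional on each component, P(X > 4.8): A: 0.424373; B: 0.935963; C: 0.556798; D: 0.721649.
By total probability, P(X > 4.8) = 0.24·0.424373 + 0.28·0.935963 + 0.25·0.556798 + 0.23·0.721649 = 0.669098.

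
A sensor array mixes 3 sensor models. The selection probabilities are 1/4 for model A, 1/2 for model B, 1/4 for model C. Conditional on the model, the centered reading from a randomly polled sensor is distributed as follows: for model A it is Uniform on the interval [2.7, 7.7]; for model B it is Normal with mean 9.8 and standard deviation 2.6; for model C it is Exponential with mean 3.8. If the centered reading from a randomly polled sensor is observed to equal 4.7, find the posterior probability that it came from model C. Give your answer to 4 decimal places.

0.2378

Likelihoods f(4.7 | ·): A: 0.2; B: 0.0224096; C: 0.0763946.
Posterior ∝ prior × likelihood. Numerator for C: 0.25·0.0763946 = 0.0190987.
Normalizing constant: 0.25·0.2 + 0.5·0.0224096 + 0.25·0.0763946 = 0.0803034.
P(C | observation) = 0.0190987 / 0.0803034 = 0.237831.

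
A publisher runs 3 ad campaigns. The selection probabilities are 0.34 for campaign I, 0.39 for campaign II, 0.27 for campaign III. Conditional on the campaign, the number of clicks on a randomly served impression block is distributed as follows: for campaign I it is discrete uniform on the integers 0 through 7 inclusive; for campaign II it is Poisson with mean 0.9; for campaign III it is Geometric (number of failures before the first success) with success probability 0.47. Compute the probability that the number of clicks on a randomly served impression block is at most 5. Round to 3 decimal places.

0.909

Conditional on each campaign, P(X ≤ 5): I: 0.75; II: 0.999657; III: 0.977836.
By total probability, P(X ≤ 5) = 0.34·0.75 + 0.39·0.999657 + 0.27·0.977836 = 0.908882.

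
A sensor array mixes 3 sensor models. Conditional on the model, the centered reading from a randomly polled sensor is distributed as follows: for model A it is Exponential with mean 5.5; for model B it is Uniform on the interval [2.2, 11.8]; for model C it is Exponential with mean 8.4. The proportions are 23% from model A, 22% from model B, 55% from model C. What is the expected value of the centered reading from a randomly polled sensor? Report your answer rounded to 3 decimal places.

Component means — A: 5.5; B: 7; C: 8.4.
E[X] = 0.23·5.5 + 0.22·7 + 0.55·8.4 = 7.425.

7.425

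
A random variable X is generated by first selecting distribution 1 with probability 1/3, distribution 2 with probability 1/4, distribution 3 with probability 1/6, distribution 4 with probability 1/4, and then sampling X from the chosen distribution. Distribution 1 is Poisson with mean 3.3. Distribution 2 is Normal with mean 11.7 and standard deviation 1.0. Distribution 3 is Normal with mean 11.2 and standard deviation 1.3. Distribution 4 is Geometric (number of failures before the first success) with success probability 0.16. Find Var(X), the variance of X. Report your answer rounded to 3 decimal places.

Per component, 1: μ=3.3, E[X²]=14.19; 2: μ=11.7, E[X²]=137.89; 3: μ=11.2, E[X²]=127.13; 4: μ=5.25, E[X²]=60.375.
E[X] = 0.333333·3.3 + 0.25·11.7 + 0.166667·11.2 + 0.25·5.25 = 7.20417.
E[X²] = 0.333333·14.19 + 0.25·137.89 + 0.166667·127.13 + 0.25·60.375 = 75.4846.
Var(X) = E[X²] − (E[X])² = 75.4846 − 51.9 = 23.5846.

23.585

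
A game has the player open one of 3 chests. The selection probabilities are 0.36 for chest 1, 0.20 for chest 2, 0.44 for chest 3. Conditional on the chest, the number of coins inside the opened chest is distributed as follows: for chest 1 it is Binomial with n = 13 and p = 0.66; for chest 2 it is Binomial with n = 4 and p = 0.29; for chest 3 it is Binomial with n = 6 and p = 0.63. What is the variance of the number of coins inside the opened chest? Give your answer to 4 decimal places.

10.0480

Per component, 1: μ=8.58, E[X²]=76.5336; 2: μ=1.16, E[X²]=2.1692; 3: μ=3.78, E[X²]=15.687.
E[X] = 0.36·8.58 + 0.2·1.16 + 0.44·3.78 = 4.984.
E[X²] = 0.36·76.5336 + 0.2·2.1692 + 0.44·15.687 = 34.8882.
Var(X) = E[X²] − (E[X])² = 34.8882 − 24.8403 = 10.048.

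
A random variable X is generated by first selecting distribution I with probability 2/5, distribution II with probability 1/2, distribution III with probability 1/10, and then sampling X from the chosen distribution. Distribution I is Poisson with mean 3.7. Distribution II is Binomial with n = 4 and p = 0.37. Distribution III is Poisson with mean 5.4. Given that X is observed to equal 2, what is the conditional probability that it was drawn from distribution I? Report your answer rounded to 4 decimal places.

Likelihoods P(X=2 | ·): I: 0.169233; II: 0.326014; III: 0.0658518.
Posterior ∝ prior × likelihood. Numerator for I: 0.4·0.169233 = 0.067693.
Normalizing constant: 0.4·0.169233 + 0.5·0.326014 + 0.1·0.0658518 = 0.237285.
P(I | observation) = 0.067693 / 0.237285 = 0.285281.

0.2853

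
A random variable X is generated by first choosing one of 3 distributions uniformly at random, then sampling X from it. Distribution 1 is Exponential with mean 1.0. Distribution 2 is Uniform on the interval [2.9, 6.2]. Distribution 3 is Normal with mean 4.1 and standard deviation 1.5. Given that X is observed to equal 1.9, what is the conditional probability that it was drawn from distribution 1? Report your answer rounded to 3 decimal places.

Likelihoods f(1.9 | ·): 1: 0.149569; 2: 0; 3: 0.0907217.
Posterior ∝ prior × likelihood. Numerator for 1: 0.333333·0.149569 = 0.0498562.
Normalizing constant: 0.333333·0.149569 + 0.333333·0 + 0.333333·0.0907217 = 0.0800968.
P(1 | observation) = 0.0498562 / 0.0800968 = 0.62245.

0.622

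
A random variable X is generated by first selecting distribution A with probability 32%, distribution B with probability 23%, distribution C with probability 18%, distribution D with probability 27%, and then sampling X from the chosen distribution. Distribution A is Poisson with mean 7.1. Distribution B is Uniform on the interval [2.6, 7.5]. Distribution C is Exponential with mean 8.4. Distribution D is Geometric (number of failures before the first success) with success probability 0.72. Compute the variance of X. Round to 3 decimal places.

24.810

Per component, A: μ=7.1, E[X²]=57.51; B: μ=5.05, E[X²]=27.5033; C: μ=8.4, E[X²]=141.12; D: μ=0.388889, E[X²]=0.691358.
E[X] = 0.32·7.1 + 0.23·5.05 + 0.18·8.4 + 0.27·0.388889 = 5.0505.
E[X²] = 0.32·57.51 + 0.23·27.5033 + 0.18·141.12 + 0.27·0.691358 = 50.3172.
Var(X) = E[X²] − (E[X])² = 50.3172 − 25.5076 = 24.8097.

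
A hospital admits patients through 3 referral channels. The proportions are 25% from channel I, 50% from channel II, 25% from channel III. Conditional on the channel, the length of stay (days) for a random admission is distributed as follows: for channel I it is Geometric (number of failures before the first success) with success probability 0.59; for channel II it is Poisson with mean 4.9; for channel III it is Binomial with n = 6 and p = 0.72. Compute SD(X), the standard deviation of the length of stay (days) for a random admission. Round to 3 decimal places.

2.474

Per component, I: μ=0.694915, E[X²]=1.66073; II: μ=4.9, E[X²]=28.91; III: μ=4.32, E[X²]=19.872.
E[X] = 0.25·0.694915 + 0.5·4.9 + 0.25·4.32 = 3.70373.
E[X²] = 0.25·1.66073 + 0.5·28.91 + 0.25·19.872 = 19.8382.
Var(X) = E[X²] − (E[X])² = 19.8382 − 13.7176 = 6.12058.
SD(X) = √6.12058 = 2.47398.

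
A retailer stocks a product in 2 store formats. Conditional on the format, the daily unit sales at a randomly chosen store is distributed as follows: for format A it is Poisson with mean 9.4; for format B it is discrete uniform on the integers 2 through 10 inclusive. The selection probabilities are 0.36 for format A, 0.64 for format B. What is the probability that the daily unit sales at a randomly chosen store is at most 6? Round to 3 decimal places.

0.418

Conditional on each format, P(X ≤ 6): A: 0.172733; B: 0.555556.
By total probability, P(X ≤ 6) = 0.36·0.172733 + 0.64·0.555556 = 0.417739.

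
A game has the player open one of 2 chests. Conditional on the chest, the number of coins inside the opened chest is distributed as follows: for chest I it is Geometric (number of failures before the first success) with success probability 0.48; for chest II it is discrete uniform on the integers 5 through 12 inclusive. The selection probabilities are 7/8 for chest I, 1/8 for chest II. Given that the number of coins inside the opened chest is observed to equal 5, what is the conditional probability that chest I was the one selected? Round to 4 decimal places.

Likelihoods P(X=5 | ·): I: 0.0182498; II: 0.125.
Posterior ∝ prior × likelihood. Numerator for I: 0.875·0.0182498 = 0.0159686.
Normalizing constant: 0.875·0.0182498 + 0.125·0.125 = 0.0315936.
P(I | observation) = 0.0159686 / 0.0315936 = 0.505437.

0.5054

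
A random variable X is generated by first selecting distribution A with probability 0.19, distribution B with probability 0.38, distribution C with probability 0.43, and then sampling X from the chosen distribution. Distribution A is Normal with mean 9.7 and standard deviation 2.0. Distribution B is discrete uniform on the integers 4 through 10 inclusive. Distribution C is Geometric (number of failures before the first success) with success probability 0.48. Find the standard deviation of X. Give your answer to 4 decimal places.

3.9450

Per component, A: μ=9.7, E[X²]=98.09; B: μ=7, E[X²]=53; C: μ=1.08333, E[X²]=3.43056.
E[X] = 0.19·9.7 + 0.38·7 + 0.43·1.08333 = 4.96883.
E[X²] = 0.19·98.09 + 0.38·53 + 0.43·3.43056 = 40.2522.
Var(X) = E[X²] − (E[X])² = 40.2522 − 24.6893 = 15.5629.
SD(X) = √15.5629 = 3.94499.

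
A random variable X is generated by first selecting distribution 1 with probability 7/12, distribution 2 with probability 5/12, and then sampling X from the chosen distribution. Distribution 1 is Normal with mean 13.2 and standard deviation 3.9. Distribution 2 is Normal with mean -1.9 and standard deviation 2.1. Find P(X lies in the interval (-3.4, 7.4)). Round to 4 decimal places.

0.3576

Conditional on each component, P(-3.4 < X < 7.4): 1: 0.0684733; 2: 0.76247.
By total probability, P(-3.4 < X < 7.4) = 0.583333·0.0684733 + 0.416667·0.76247 = 0.357639.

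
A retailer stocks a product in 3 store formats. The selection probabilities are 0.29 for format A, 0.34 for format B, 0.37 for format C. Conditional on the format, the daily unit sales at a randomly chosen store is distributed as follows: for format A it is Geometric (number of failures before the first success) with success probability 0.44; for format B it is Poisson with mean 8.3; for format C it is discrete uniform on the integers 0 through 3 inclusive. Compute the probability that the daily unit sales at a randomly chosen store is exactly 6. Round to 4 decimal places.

Conditional on each format, P(X = 6): A: 0.01357; B: 0.112847; C: 0.
By total probability, P(X = 6) = 0.29·0.01357 + 0.34·0.112847 + 0.37·0 = 0.0423035.

0.0423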